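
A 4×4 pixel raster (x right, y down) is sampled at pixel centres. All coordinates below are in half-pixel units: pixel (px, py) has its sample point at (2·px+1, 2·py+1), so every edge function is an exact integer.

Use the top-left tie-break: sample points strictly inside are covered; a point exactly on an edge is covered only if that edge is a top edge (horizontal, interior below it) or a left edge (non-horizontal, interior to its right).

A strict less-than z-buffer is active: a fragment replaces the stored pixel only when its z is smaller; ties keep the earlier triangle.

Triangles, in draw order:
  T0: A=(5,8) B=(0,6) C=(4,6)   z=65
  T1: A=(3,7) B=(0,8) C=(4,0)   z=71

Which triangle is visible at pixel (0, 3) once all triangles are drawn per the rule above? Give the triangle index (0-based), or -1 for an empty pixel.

T0:
  2·area = 8
  edge (5, 8)→(0, 6): d=(-5,-2) top-left  bias=+0
  edge (0, 6)→(4, 6): d=(4,0) top-left  bias=+0
  edge (4, 6)→(5, 8): d=(1,2) right/bottom  bias=-1
    (1,3)@(3, 7): e=[1,4,3] → #
    (2,3)@(5, 7): e=[5,4,-1] → ·
  covered (1 px):
    · · · ·
    · · · ·
    · · · ·
    · # · ·
T1:
  2·area = 20
  edge (3, 7)→(0, 8): d=(-3,1) right/bottom  bias=-1
  edge (0, 8)→(4, 0): d=(4,-8) top-left  bias=+0
  edge (4, 0)→(3, 7): d=(-1,7) right/bottom  bias=-1
    (1,1)@(3, 3): e=[12,4,4] → #
    (2,1)@(5, 3): e=[10,20,-10] → ·
    (1,2)@(3, 5): e=[6,12,2] → #
    (2,2)@(5, 5): e=[4,28,-12] → ·
    (0,3)@(1, 7): e=[2,4,14] → #
    (1,3)@(3, 7): e=[0,20,0] → ·  [on edge]
  covered (3 px):
    · · · ·
    · # · ·
    · # · ·
    # · · ·

Z-buffer (winner per pixel, '.' = empty):
  . . . .
  . 1 . .
  . 1 . .
  1 0 . .

Result: 1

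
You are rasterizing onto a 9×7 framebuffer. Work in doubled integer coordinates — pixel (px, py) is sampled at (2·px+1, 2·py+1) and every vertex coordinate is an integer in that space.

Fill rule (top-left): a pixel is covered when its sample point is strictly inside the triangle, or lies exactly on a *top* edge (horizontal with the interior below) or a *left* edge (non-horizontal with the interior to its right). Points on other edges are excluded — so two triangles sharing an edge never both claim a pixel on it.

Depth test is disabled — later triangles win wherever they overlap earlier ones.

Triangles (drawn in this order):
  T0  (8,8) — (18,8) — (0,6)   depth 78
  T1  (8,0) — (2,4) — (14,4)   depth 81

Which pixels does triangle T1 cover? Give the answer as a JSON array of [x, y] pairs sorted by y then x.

T0:
  2·area = 20  (B↔C swapped to make it positive)
  edge (8, 8)→(0, 6): d=(-8,-2) top-left  bias=+0
  edge (0, 6)→(18, 8): d=(18,2) right/bottom  bias=-1
  edge (18, 8)→(8, 8): d=(-10,0) right/bottom  bias=-1
    (2,3)@(5, 7): e=[2,8,10] → #
    (3,3)@(7, 7): e=[6,4,10] → #
    (4,3)@(9, 7): e=[10,0,10] → ·  [on edge]
    (2,4)@(5, 9): e=[-14,44,-10] → ·
    (3,4)@(7, 9): e=[-10,40,-10] → ·
  covered (2 px):
    · · · · · · · · ·
    · · · · · · · · ·
    · · · · · · · · ·
    · · # # · · · · ·
    · · · · · · · · ·
    · · · · · · · · ·
    · · · · · · · · ·
T1:
  2·area = 48  (B↔C swapped to make it positive)
  edge (8, 0)→(14, 4): d=(6,4) right/bottom  bias=-1
  edge (14, 4)→(2, 4): d=(-12,0) right/bottom  bias=-1
  edge (2, 4)→(8, 0): d=(6,-4) top-left  bias=+0
    (3,0)@(7, 1): e=[10,36,2] → #
    (4,0)@(9, 1): e=[2,36,10] → #
    (5,0)@(11, 1): e=[-6,36,18] → ·
    (2,1)@(5, 3): e=[30,12,6] → #
    (5,1)@(11, 3): e=[6,12,30] → #
    (6,1)@(13, 3): e=[-2,12,38] → ·
    (2,2)@(5, 5): e=[42,-12,18] → ·
    (3,2)@(7, 5): e=[34,-12,26] → ·
    (4,2)@(9, 5): e=[26,-12,34] → ·
    (5,2)@(11, 5): e=[18,-12,42] → ·
  covered (6 px):
    · · · # # · · · ·
    · · # # # # · · ·
    · · · · · · · · ·
    · · · · · · · · ·
    · · · · · · · · ·
    · · · · · · · · ·
    · · · · · · · · ·

Final: [[3,0],[4,0],[2,1],[3,1],[4,1],[5,1]]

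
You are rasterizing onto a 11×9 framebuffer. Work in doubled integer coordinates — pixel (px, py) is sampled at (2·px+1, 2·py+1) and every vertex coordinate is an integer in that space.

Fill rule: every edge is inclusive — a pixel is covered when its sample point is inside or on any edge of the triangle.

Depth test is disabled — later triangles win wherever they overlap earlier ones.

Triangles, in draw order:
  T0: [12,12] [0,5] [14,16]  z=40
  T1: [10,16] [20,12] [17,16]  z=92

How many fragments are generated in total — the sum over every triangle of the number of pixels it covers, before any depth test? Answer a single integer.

T0:
  2·area = 34  (B↔C swapped to make it positive)
  edge (12, 12)→(14, 16): d=(2,4) inclusive
  edge (14, 16)→(0, 5): d=(-14,-11) inclusive
  edge (0, 5)→(12, 12): d=(12,7) inclusive
    (1,3)@(3, 7): e=[26,5,3] → X
    (2,3)@(5, 7): e=[18,27,-11] → .
    (1,4)@(3, 9): e=[30,-23,27] → .
    (4,5)@(9, 11): e=[10,15,9] → X
    (5,5)@(11, 11): e=[2,37,-5] → .
    (4,6)@(9, 13): e=[14,-13,33] → .
    (5,6)@(11, 13): e=[6,9,19] → X
    (6,6)@(13, 13): e=[-2,31,5] → .
    (5,7)@(11, 15): e=[10,-19,43] → .
    (6,7)@(13, 15): e=[2,3,29] → X
    (7,7)@(15, 15): e=[-6,25,15] → .
    (6,8)@(13, 17): e=[6,-25,53] → .
  covered (4 px):
    . . . . . . . . . . .
    . . . . . . . . . . .
    . . . . . . . . . . .
    . X . . . . . . . . .
    . . . . . . . . . . .
    . . . . X . . . . . .
    . . . . . X . . . . .
    . . . . . . X . . . .
    . . . . . . . . . . .
T1:
  2·area = 28
  edge (10, 16)→(20, 12): d=(10,-4) inclusive
  edge (20, 12)→(17, 16): d=(-3,4) inclusive
  edge (17, 16)→(10, 16): d=(-7,0) inclusive
    (9,6)@(19, 13): e=[6,1,21] → X
    (10,6)@(21, 13): e=[14,-7,21] → .
    (6,7)@(13, 15): e=[2,19,7] → X
    (7,7)@(15, 15): e=[10,11,7] → X
    (8,7)@(17, 15): e=[18,3,7] → X
    (9,7)@(19, 15): e=[26,-5,7] → .
    (6,8)@(13, 17): e=[22,13,-7] → .
    (7,8)@(15, 17): e=[30,5,-7] → .
    (8,8)@(17, 17): e=[38,-3,-7] → .
  covered (4 px):
    . . . . . . . . . . .
    . . . . . . . . . . .
    . . . . . . . . . . .
    . . . . . . . . . . .
    . . . . . . . . . . .
    . . . . . . . . . . .
    . . . . . . . . . X .
    . . . . . . X X X . .
    . . . . . . . . . . .

Result: 8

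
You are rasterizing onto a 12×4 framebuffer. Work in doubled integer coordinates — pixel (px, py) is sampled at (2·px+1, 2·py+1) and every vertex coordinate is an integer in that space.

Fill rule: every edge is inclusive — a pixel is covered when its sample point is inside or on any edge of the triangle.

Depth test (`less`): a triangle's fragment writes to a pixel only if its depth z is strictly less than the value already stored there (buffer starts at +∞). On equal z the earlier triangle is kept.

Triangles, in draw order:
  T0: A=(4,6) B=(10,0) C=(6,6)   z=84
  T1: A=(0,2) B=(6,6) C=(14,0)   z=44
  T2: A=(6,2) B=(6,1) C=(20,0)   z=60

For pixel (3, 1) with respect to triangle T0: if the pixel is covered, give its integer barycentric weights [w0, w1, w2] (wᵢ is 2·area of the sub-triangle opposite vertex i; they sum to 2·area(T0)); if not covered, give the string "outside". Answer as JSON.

T0:
  2·area = 12
  edge (4, 6)→(10, 0): d=(6,-6) inclusive
  edge (10, 0)→(6, 6): d=(-4,6) inclusive
  edge (6, 6)→(4, 6): d=(-2,0) inclusive
    (4,0)@(9, 1): e=[0,2,10] → #  [on edge]
    (5,0)@(11, 1): e=[12,-10,10] → ·
    (3,1)@(7, 3): e=[0,6,6] → #  [on edge]
    (4,1)@(9, 3): e=[12,-6,6] → ·
    (2,2)@(5, 5): e=[0,10,2] → #  [on edge]
    (3,2)@(7, 5): e=[12,-2,2] → ·
    (1,3)@(3, 7): e=[0,14,-2] → ·  [on edge]
    (2,3)@(5, 7): e=[12,2,-2] → ·
  covered (3 px):
    · · · · # · · · · · · ·
    · · · # · · · · · · · ·
    · · # · · · · · · · · ·
    · · · · · · · · · · · ·
T1:
  2·area = 68  (B↔C swapped to make it positive)
  edge (0, 2)→(14, 0): d=(14,-2) inclusive
  edge (14, 0)→(6, 6): d=(-8,6) inclusive
  edge (6, 6)→(0, 2): d=(-6,-4) inclusive
    (3,0)@(7, 1): e=[0,34,34] → #  [on edge]
    (4,0)@(9, 1): e=[4,22,42] → #
    (5,0)@(11, 1): e=[8,10,50] → #
    (6,0)@(13, 1): e=[12,-2,58] → ·
    (1,1)@(3, 3): e=[20,42,6] → #
    (2,1)@(5, 3): e=[24,30,14] → #
    (5,1)@(11, 3): e=[36,-6,38] → ·
    (1,2)@(3, 5): e=[48,26,-6] → ·
    (2,2)@(5, 5): e=[52,14,2] → #
    (4,2)@(9, 5): e=[60,-10,18] → ·
    (2,3)@(5, 7): e=[80,-2,-10] → ·
    (3,3)@(7, 7): e=[84,-14,-2] → ·
  covered (9 px):
    · · · # # # · · · · · ·
    · # # # # · · · · · · ·
    · · # # · · · · · · · ·
    · · · · · · · · · · · ·
T2:
  2·area = 14
  edge (6, 2)→(6, 1): d=(0,-1) inclusive
  edge (6, 1)→(20, 0): d=(14,-1) inclusive
  edge (20, 0)→(6, 2): d=(-14,2) inclusive
    (3,0)@(7, 1): e=[1,1,12] → #
    (4,0)@(9, 1): e=[3,3,8] → #
    (5,0)@(11, 1): e=[5,5,4] → #
    (6,0)@(13, 1): e=[7,7,0] → #  [on edge]
    (7,0)@(15, 1): e=[9,9,-4] → ·
    (3,1)@(7, 3): e=[1,29,-16] → ·
    (4,1)@(9, 3): e=[3,31,-20] → ·
    (5,1)@(11, 3): e=[5,33,-24] → ·
    (6,1)@(13, 3): e=[7,35,-28] → ·
  covered (4 px):
    · · · # # # # · · · · ·
    · · · · · · · · · · · ·
    · · · · · · · · · · · ·
    · · · · · · · · · · · ·

Answer: [6,6,0]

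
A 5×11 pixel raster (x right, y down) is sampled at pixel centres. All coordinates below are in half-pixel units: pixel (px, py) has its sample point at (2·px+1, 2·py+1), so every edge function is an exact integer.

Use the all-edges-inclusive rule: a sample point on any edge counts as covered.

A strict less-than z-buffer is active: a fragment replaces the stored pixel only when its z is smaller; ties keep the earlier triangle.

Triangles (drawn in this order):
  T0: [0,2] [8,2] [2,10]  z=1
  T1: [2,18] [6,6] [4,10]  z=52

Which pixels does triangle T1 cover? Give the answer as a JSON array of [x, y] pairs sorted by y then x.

T0:
  2·area = 64
  edge (0, 2)→(8, 2): d=(8,0) inclusive
  edge (8, 2)→(2, 10): d=(-6,8) inclusive
  edge (2, 10)→(0, 2): d=(-2,-8) inclusive
    (0,1)@(1, 3): e=[8,50,6] → X
    (1,1)@(3, 3): e=[8,34,22] → X
    (2,1)@(5, 3): e=[8,18,38] → X
    (3,1)@(7, 3): e=[8,2,54] → X
    (4,1)@(9, 3): e=[8,-14,70] → .
    (0,2)@(1, 5): e=[24,38,2] → X
    (3,2)@(7, 5): e=[24,-10,50] → .
    (0,3)@(1, 7): e=[40,26,-2] → .
    (1,3)@(3, 7): e=[40,10,14] → X
    (2,3)@(5, 7): e=[40,-6,30] → .
    (1,4)@(3, 9): e=[56,-2,10] → .
  covered (8 px):
    . . . . .
    X X X X .
    X X X . .
    . X . . .
    . . . . .
    . . . . .
    . . . . .
    . . . . .
    . . . . .
    . . . . .
    . . . . .
T1:
  2·area = 8  (B↔C swapped to make it positive)
  edge (2, 18)→(4, 10): d=(2,-8) inclusive
  edge (4, 10)→(6, 6): d=(2,-4) inclusive
  edge (6, 6)→(2, 18): d=(-4,12) inclusive
    (3,1)@(7, 3): e=[10,-2,0] → .  [on edge]
    (2,4)@(5, 9): e=[6,2,0] → X  [on edge]
    (3,4)@(7, 9): e=[22,10,-24] → .
    (2,5)@(5, 11): e=[10,6,-8] → .
    (1,7)@(3, 15): e=[2,6,0] → X  [on edge]
    (2,7)@(5, 15): e=[18,14,-24] → .
    (1,8)@(3, 17): e=[6,10,-8] → .
    (0,10)@(1, 21): e=[-2,10,0] → .  [on edge]
  covered (2 px):
    . . . . .
    . . . . .
    . . . . .
    . . . . .
    . . X . .
    . . . . .
    . . . . .
    . X . . .
    . . . . .
    . . . . .
    . . . . .

Result: [[2,4],[1,7]]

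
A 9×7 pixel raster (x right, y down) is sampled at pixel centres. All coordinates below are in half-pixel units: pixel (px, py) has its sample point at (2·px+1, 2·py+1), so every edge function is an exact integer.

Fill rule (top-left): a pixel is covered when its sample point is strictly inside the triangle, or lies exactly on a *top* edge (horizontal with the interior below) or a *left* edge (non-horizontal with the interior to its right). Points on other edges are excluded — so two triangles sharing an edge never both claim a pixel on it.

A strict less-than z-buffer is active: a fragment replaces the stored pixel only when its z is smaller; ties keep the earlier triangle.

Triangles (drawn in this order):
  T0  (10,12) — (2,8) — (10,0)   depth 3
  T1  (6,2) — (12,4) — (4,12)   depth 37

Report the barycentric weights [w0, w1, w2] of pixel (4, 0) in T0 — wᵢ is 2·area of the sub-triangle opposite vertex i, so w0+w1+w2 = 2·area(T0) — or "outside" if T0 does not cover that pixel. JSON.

T0:
  2·area = 96
  edge (10, 12)→(2, 8): d=(-8,-4) top-left  bias=+0
  edge (2, 8)→(10, 0): d=(8,-8) top-left  bias=+0
  edge (10, 0)→(10, 12): d=(0,12) right/bottom  bias=-1
    (4,0)@(9, 1): e=[84,0,12] → #  [on edge]
    (5,0)@(11, 1): e=[92,16,-12] → ·
    (3,1)@(7, 3): e=[60,0,36] → #  [on edge]
    (5,1)@(11, 3): e=[76,32,-12] → ·
    (2,2)@(5, 5): e=[36,0,60] → #  [on edge]
    (5,2)@(11, 5): e=[60,48,-12] → ·
    (1,3)@(3, 7): e=[12,0,84] → #  [on edge]
    (5,3)@(11, 7): e=[44,64,-12] → ·
    (0,4)@(1, 9): e=[-12,0,108] → ·  [on edge]
    (1,4)@(3, 9): e=[-4,16,84] → ·
    (2,4)@(5, 9): e=[4,32,60] → #
    (5,4)@(11, 9): e=[28,80,-12] → ·
  covered (14 px):
    · · · · # · · · ·
    · · · # # · · · ·
    · · # # # · · · ·
    · # # # # · · · ·
    · · # # # · · · ·
    · · · · # · · · ·
    · · · · · · · · ·
T1:
  2·area = 64
  edge (6, 2)→(12, 4): d=(6,2) right/bottom  bias=-1
  edge (12, 4)→(4, 12): d=(-8,8) right/bottom  bias=-1
  edge (4, 12)→(6, 2): d=(2,-10) top-left  bias=+0
    (1,0)@(3, 1): e=[0,96,-32] → ·  [on edge]
    (7,0)@(15, 1): e=[-24,0,88] → ·  [on edge]
    (3,1)@(7, 3): e=[4,48,12] → #
    (4,1)@(9, 3): e=[0,32,32] → ·  [on edge]
    (6,1)@(13, 3): e=[-8,0,72] → ·  [on edge]
    (3,2)@(7, 5): e=[16,32,16] → #
    (4,2)@(9, 5): e=[12,16,36] → #
    (5,2)@(11, 5): e=[8,0,56] → ·  [on edge]
    (7,2)@(15, 5): e=[0,-32,96] → ·  [on edge]
    (2,3)@(5, 7): e=[32,32,0] → #  [on edge]
    (4,3)@(9, 7): e=[24,0,40] → ·  [on edge]
    (2,4)@(5, 9): e=[44,16,4] → #
    (3,4)@(7, 9): e=[40,0,24] → ·  [on edge]
    (2,5)@(5, 11): e=[56,0,8] → ·  [on edge]
    (1,6)@(3, 13): e=[72,0,-8] → ·  [on edge]
  covered (6 px):
    · · · · · · · · ·
    · · · # · · · · ·
    · · · # # · · · ·
    · · # # · · · · ·
    · · # · · · · · ·
    · · · · · · · · ·
    · · · · · · · · ·

Result: [0,12,84]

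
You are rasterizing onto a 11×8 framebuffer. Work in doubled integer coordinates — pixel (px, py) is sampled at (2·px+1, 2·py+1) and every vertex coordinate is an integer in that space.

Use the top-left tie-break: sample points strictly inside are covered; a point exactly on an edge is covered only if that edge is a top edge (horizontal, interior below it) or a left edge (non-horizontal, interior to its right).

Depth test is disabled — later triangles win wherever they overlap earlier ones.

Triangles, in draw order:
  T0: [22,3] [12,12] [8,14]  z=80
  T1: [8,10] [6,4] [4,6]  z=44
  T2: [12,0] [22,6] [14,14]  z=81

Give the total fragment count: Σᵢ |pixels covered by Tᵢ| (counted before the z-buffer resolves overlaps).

T0:
  2·area = 16
  edge (22, 3)→(12, 12): d=(-10,9) right/bottom  bias=-1
  edge (12, 12)→(8, 14): d=(-4,2) right/bottom  bias=-1
  edge (8, 14)→(22, 3): d=(14,-11) top-left  bias=+0
    (8,3)@(17, 7): e=[5,10,1] → X
    (9,3)@(19, 7): e=[-13,6,23] → .
    (7,4)@(15, 9): e=[3,6,7] → X
    (8,4)@(17, 9): e=[-15,2,29] → .
    (6,5)@(13, 11): e=[1,2,13] → X
    (7,5)@(15, 11): e=[-17,-2,35] → .
    (6,6)@(13, 13): e=[-19,-6,41] → .
  covered (3 px):
    . . . . . . . . . . .
    . . . . . . . . . . .
    . . . . . . . . . . .
    . . . . . . . . X . .
    . . . . . . . X . . .
    . . . . . . X . . . .
    . . . . . . . . . . .
    . . . . . . . . . . .
T1:
  2·area = 16  (B↔C swapped to make it positive)
  edge (8, 10)→(4, 6): d=(-4,-4) top-left  bias=+0
  edge (4, 6)→(6, 4): d=(2,-2) top-left  bias=+0
  edge (6, 4)→(8, 10): d=(2,6) right/bottom  bias=-1
    (2,0)@(5, 1): e=[24,-8,0] → .  [on edge]
    (4,0)@(9, 1): e=[40,0,-24] → .  [on edge]
    (0,1)@(1, 3): e=[0,-12,28] → .  [on edge]
    (3,1)@(7, 3): e=[24,0,-8] → .  [on edge]
    (1,2)@(3, 5): e=[0,-4,20] → .  [on edge]
    (2,2)@(5, 5): e=[8,0,8] → X  [on edge]
    (3,2)@(7, 5): e=[16,4,-4] → .
    (1,3)@(3, 7): e=[-8,0,24] → .  [on edge]
    (2,3)@(5, 7): e=[0,4,12] → X  [on edge]
    (3,3)@(7, 7): e=[8,8,0] → .  [on edge]
    (0,4)@(1, 9): e=[-24,0,40] → .  [on edge]
    (2,4)@(5, 9): e=[-8,8,16] → .
    (3,4)@(7, 9): e=[0,12,4] → X  [on edge]
    (4,5)@(9, 11): e=[0,20,-4] → .  [on edge]
    (4,6)@(9, 13): e=[-8,24,0] → .  [on edge]
    (5,6)@(11, 13): e=[0,28,-12] → .  [on edge]
    (6,7)@(13, 15): e=[0,36,-20] → .  [on edge]
  covered (3 px):
    . . . . . . . . . . .
    . . . . . . . . . . .
    . . X . . . . . . . .
    . . X . . . . . . . .
    . . . X . . . . . . .
    . . . . . . . . . . .
    . . . . . . . . . . .
    . . . . . . . . . . .
T2:
  2·area = 128
  edge (12, 0)→(22, 6): d=(10,6) right/bottom  bias=-1
  edge (22, 6)→(14, 14): d=(-8,8) right/bottom  bias=-1
  edge (14, 14)→(12, 0): d=(-2,-14) top-left  bias=+0
    (6,0)@(13, 1): e=[4,112,12] → X
    (7,0)@(15, 1): e=[-8,96,40] → .
    (6,1)@(13, 3): e=[24,96,8] → X
    (7,1)@(15, 3): e=[12,80,36] → X
    (8,1)@(17, 3): e=[0,64,64] → .  [on edge]
    (6,2)@(13, 5): e=[44,80,4] → X
    (8,2)@(17, 5): e=[20,48,60] → X
    (9,2)@(19, 5): e=[8,32,88] → X
    (10,2)@(21, 5): e=[-4,16,116] → .
    (6,3)@(13, 7): e=[64,64,0] → X  [on edge]
    (10,3)@(21, 7): e=[16,0,112] → .  [on edge]
    (6,4)@(13, 9): e=[84,48,-4] → .
    (9,4)@(19, 9): e=[48,0,80] → .  [on edge]
    (8,5)@(17, 11): e=[80,0,48] → .  [on edge]
    (7,6)@(15, 13): e=[112,0,16] → .  [on edge]
    (6,7)@(13, 15): e=[144,0,-16] → .  [on edge]
  covered (14 px):
    . . . . . . X . . . .
    . . . . . . X X . . .
    . . . . . . X X X X .
    . . . . . . X X X X .
    . . . . . . . X X . .
    . . . . . . . X . . .
    . . . . . . . . . . .
    . . . . . . . . . . .

Answer: 20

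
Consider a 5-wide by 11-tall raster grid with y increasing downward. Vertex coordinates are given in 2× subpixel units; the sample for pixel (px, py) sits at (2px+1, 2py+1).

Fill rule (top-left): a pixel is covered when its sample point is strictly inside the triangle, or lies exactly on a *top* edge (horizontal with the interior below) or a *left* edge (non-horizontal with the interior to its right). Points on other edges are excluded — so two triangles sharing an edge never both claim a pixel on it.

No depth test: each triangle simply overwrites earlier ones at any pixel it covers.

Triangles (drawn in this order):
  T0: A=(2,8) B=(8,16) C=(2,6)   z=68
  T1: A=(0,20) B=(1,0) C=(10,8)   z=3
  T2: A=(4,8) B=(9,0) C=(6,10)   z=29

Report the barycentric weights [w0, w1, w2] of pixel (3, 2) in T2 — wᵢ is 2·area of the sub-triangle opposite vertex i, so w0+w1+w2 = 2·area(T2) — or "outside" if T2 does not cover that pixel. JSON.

T0:
  2·area = 12  (B↔C swapped to make it positive)
  edge (2, 8)→(2, 6): d=(0,-2) top-left  bias=+0
  edge (2, 6)→(8, 16): d=(6,10) right/bottom  bias=-1
  edge (8, 16)→(2, 8): d=(-6,-8) top-left  bias=+0
    (1,4)@(3, 9): e=[2,8,2] → X
    (2,4)@(5, 9): e=[6,-12,18] → .
    (1,5)@(3, 11): e=[2,20,-10] → .
    (2,5)@(5, 11): e=[6,0,6] → .  [on edge]
  covered (1 px):
    . . . . .
    . . . . .
    . . . . .
    . . . . .
    . X . . .
    . . . . .
    . . . . .
    . . . . .
    . . . . .
    . . . . .
    . . . . .
T1:
  2·area = 188
  edge (0, 20)→(1, 0): d=(1,-20) top-left  bias=+0
  edge (1, 0)→(10, 8): d=(9,8) right/bottom  bias=-1
  edge (10, 8)→(0, 20): d=(-10,12) right/bottom  bias=-1
    (0,0)@(1, 1): e=[1,9,178] → X
    (1,0)@(3, 1): e=[41,-7,154] → .
    (0,1)@(1, 3): e=[3,27,158] → X
    (1,1)@(3, 3): e=[43,11,134] → X
    (2,1)@(5, 3): e=[83,-5,110] → .
    (0,2)@(1, 5): e=[5,45,138] → X
    (2,2)@(5, 5): e=[85,13,90] → X
    (3,2)@(7, 5): e=[125,-3,66] → .
    (0,3)@(1, 7): e=[7,63,118] → X
    (3,3)@(7, 7): e=[127,15,46] → X
    (4,3)@(9, 7): e=[167,-1,22] → .
    (0,4)@(1, 9): e=[9,81,98] → X
  covered (25 px):
    X . . . .
    X X . . .
    X X X . .
    X X X X .
    X X X X X
    X X X X .
    X X X . .
    X X . . .
    X . . . .
    . . . . .
    . . . . .
T2:
  2·area = 26
  edge (4, 8)→(9, 0): d=(5,-8) top-left  bias=+0
  edge (9, 0)→(6, 10): d=(-3,10) right/bottom  bias=-1
  edge (6, 10)→(4, 8): d=(-2,-2) top-left  bias=+0
    (0,2)@(1, 5): e=[-39,65,0] → .  [on edge]
    (3,2)@(7, 5): e=[9,5,12] → X
    (4,2)@(9, 5): e=[25,-15,16] → .
    (1,3)@(3, 7): e=[-13,39,0] → .  [on edge]
    (2,3)@(5, 7): e=[3,19,4] → X
    (3,3)@(7, 7): e=[19,-1,8] → .
    (2,4)@(5, 9): e=[13,13,0] → X  [on edge]
    (3,4)@(7, 9): e=[29,-7,4] → .
    (2,5)@(5, 11): e=[23,7,-4] → .
    (3,5)@(7, 11): e=[39,-13,0] → .  [on edge]
    (4,6)@(9, 13): e=[65,-39,0] → .  [on edge]
  covered (3 px):
    . . . . .
    . . . . .
    . . . X .
    . . X . .
    . . X . .
    . . . . .
    . . . . .
    . . . . .
    . . . . .
    . . . . .
    . . . . .

Final: [5,12,9]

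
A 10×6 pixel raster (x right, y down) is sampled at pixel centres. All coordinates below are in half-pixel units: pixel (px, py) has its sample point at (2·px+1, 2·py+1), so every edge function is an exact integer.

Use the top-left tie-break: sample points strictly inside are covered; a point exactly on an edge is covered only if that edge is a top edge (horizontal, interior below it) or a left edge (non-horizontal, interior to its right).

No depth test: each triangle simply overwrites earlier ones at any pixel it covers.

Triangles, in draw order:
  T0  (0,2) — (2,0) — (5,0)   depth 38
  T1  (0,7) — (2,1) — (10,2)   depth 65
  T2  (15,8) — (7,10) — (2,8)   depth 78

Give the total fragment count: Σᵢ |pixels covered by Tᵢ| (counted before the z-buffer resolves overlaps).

T0:
  2·area = 6
  edge (0, 2)→(2, 0): d=(2,-2) top-left  bias=+0
  edge (2, 0)→(5, 0): d=(3,0) top-left  bias=+0
  edge (5, 0)→(0, 2): d=(-5,2) right/bottom  bias=-1
    (0,0)@(1, 1): e=[0,3,3] → X  [on edge]
    (1,0)@(3, 1): e=[4,3,-1] → .
    (0,1)@(1, 3): e=[4,9,-7] → .
  covered (1 px):
    X . . . . . . . . .
    . . . . . . . . . .
    . . . . . . . . . .
    . . . . . . . . . .
    . . . . . . . . . .
    . . . . . . . . . .
T1:
  2·area = 50
  edge (0, 7)→(2, 1): d=(2,-6) top-left  bias=+0
  edge (2, 1)→(10, 2): d=(8,1) right/bottom  bias=-1
  edge (10, 2)→(0, 7): d=(-10,5) right/bottom  bias=-1
    (1,1)@(3, 3): e=[10,15,25] → X
    (2,1)@(5, 3): e=[22,13,15] → X
    (3,1)@(7, 3): e=[34,11,5] → X
    (4,1)@(9, 3): e=[46,9,-5] → .
    (0,2)@(1, 5): e=[2,33,15] → X
    (2,2)@(5, 5): e=[26,29,-5] → .
    (3,2)@(7, 5): e=[38,27,-15] → .
    (0,3)@(1, 7): e=[6,49,-5] → .
    (1,3)@(3, 7): e=[18,47,-15] → .
  covered (5 px):
    . . . . . . . . . .
    . X X X . . . . . .
    X X . . . . . . . .
    . . . . . . . . . .
    . . . . . . . . . .
    . . . . . . . . . .
T2:
  2·area = 26
  edge (15, 8)→(7, 10): d=(-8,2) right/bottom  bias=-1
  edge (7, 10)→(2, 8): d=(-5,-2) top-left  bias=+0
  edge (2, 8)→(15, 8): d=(13,0) top-left  bias=+0
    (9,3)@(19, 7): e=[0,39,-13] → .  [on edge]
    (2,4)@(5, 9): e=[12,1,13] → X
    (3,4)@(7, 9): e=[8,5,13] → X
    (4,4)@(9, 9): e=[4,9,13] → X
    (5,4)@(11, 9): e=[0,13,13] → .  [on edge]
    (1,5)@(3, 11): e=[0,-13,39] → .  [on edge]
    (2,5)@(5, 11): e=[-4,-9,39] → .
    (3,5)@(7, 11): e=[-8,-5,39] → .
    (4,5)@(9, 11): e=[-12,-1,39] → .
  covered (3 px):
    . . . . . . . . . .
    . . . . . . . . . .
    . . . . . . . . . .
    . . . . . . . . . .
    . . X X X . . . . .
    . . . . . . . . . .

Result: 9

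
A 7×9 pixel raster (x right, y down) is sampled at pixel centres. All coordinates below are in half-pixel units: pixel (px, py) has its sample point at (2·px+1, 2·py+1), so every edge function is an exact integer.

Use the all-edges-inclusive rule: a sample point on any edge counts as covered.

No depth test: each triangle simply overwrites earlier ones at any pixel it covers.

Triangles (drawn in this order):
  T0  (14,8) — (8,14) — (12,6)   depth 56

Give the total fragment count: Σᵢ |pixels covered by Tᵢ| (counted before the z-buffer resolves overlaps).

T0:
  2·area = 24
  edge (14, 8)→(8, 14): d=(-6,6) inclusive
  edge (8, 14)→(12, 6): d=(4,-8) inclusive
  edge (12, 6)→(14, 8): d=(2,2) inclusive
    (3,0)@(7, 1): e=[84,-60,0] → ·  [on edge]
    (4,1)@(9, 3): e=[60,-36,0] → ·  [on edge]
    (5,2)@(11, 5): e=[36,-12,0] → ·  [on edge]
    (6,3)@(13, 7): e=[12,12,0] → █  [on edge]
    (5,4)@(11, 9): e=[12,4,8] → █
    (6,4)@(13, 9): e=[0,20,4] → █  [on edge]
    (5,5)@(11, 11): e=[0,12,12] → █  [on edge]
    (6,5)@(13, 11): e=[-12,28,8] → ·
    (4,6)@(9, 13): e=[0,4,20] → █  [on edge]
    (5,6)@(11, 13): e=[-12,20,16] → ·
    (3,7)@(7, 15): e=[0,-4,28] → ·  [on edge]
    (4,7)@(9, 15): e=[-12,12,24] → ·
    (2,8)@(5, 17): e=[0,-12,36] → ·  [on edge]
  covered (5 px):
    · · · · · · ·
    · · · · · · ·
    · · · · · · ·
    · · · · · · █
    · · · · · █ █
    · · · · · █ ·
    · · · · █ · ·
    · · · · · · ·
    · · · · · · ·

Final: 5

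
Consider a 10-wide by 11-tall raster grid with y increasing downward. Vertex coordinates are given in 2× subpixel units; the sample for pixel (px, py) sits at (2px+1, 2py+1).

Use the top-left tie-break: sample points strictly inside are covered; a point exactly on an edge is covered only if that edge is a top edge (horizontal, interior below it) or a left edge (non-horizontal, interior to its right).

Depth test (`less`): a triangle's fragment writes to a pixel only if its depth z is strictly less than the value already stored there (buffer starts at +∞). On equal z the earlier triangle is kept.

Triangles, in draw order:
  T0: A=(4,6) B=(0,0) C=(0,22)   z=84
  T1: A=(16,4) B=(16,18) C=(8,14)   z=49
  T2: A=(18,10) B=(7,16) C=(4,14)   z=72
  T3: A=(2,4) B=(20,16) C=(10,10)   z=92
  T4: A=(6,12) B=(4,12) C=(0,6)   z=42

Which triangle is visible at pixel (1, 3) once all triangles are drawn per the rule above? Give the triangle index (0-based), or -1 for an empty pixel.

T0:
  2·area = 88  (B↔C swapped to make it positive)
  edge (4, 6)→(0, 22): d=(-4,16) right/bottom  bias=-1
  edge (0, 22)→(0, 0): d=(0,-22) top-left  bias=+0
  edge (0, 0)→(4, 6): d=(4,6) right/bottom  bias=-1
    (0,1)@(1, 3): e=[60,22,6] → #
    (1,1)@(3, 3): e=[28,66,-6] → ·
    (0,2)@(1, 5): e=[52,22,14] → #
    (1,2)@(3, 5): e=[20,66,2] → #
    (2,2)@(5, 5): e=[-12,110,-10] → ·
    (0,3)@(1, 7): e=[44,22,22] → #
    (2,3)@(5, 7): e=[-20,110,-2] → ·
    (0,4)@(1, 9): e=[36,22,30] → #
    (2,4)@(5, 9): e=[-28,110,6] → ·
    (0,5)@(1, 11): e=[28,22,38] → #
    (1,5)@(3, 11): e=[-4,66,26] → ·
    (0,6)@(1, 13): e=[20,22,46] → #
  covered (11 px):
    · · · · · · · · · ·
    # · · · · · · · · ·
    # # · · · · · · · ·
    # # · · · · · · · ·
    # # · · · · · · · ·
    # · · · · · · · · ·
    # · · · · · · · · ·
    # · · · · · · · · ·
    # · · · · · · · · ·
    · · · · · · · · · ·
    · · · · · · · · · ·
T1:
  2·area = 112
  edge (16, 4)→(16, 18): d=(0,14) right/bottom  bias=-1
  edge (16, 18)→(8, 14): d=(-8,-4) top-left  bias=+0
  edge (8, 14)→(16, 4): d=(8,-10) top-left  bias=+0
    (7,3)@(15, 7): e=[14,84,14] → #
    (8,3)@(17, 7): e=[-14,92,34] → ·
    (6,4)@(13, 9): e=[42,60,10] → #
    (8,4)@(17, 9): e=[-14,76,50] → ·
    (5,5)@(11, 11): e=[70,36,6] → #
    (8,5)@(17, 11): e=[-14,60,66] → ·
    (4,6)@(9, 13): e=[98,12,2] → #
    (8,6)@(17, 13): e=[-14,44,82] → ·
    (4,7)@(9, 15): e=[98,-4,18] → ·
    (5,7)@(11, 15): e=[70,4,38] → #
    (8,7)@(17, 15): e=[-14,28,98] → ·
    (5,8)@(11, 17): e=[70,-12,54] → ·
  covered (14 px):
    · · · · · · · · · ·
    · · · · · · · · · ·
    · · · · · · · · · ·
    · · · · · · · # · ·
    · · · · · · # # · ·
    · · · · · # # # · ·
    · · · · # # # # · ·
    · · · · · # # # · ·
    · · · · · · · # · ·
    · · · · · · · · · ·
    · · · · · · · · · ·
T2:
  2·area = 40
  edge (18, 10)→(7, 16): d=(-11,6) right/bottom  bias=-1
  edge (7, 16)→(4, 14): d=(-3,-2) top-left  bias=+0
  edge (4, 14)→(18, 10): d=(14,-4) top-left  bias=+0
    (7,5)@(15, 11): e=[7,31,2] → #
    (8,5)@(17, 11): e=[-5,35,10] → ·
    (4,6)@(9, 13): e=[21,13,6] → #
    (5,6)@(11, 13): e=[9,17,14] → #
    (6,6)@(13, 13): e=[-3,21,22] → ·
    (7,6)@(15, 13): e=[-15,25,30] → ·
    (3,7)@(7, 15): e=[11,3,26] → #
    (4,7)@(9, 15): e=[-1,7,34] → ·
    (5,7)@(11, 15): e=[-13,11,42] → ·
    (3,8)@(7, 17): e=[-11,-3,54] → ·
  covered (4 px):
    · · · · · · · · · ·
    · · · · · · · · · ·
    · · · · · · · · · ·
    · · · · · · · · · ·
    · · · · · · · · · ·
    · · · · · · · # · ·
    · · · · # # · · · ·
    · · · # · · · · · ·
    · · · · · · · · · ·
    · · · · · · · · · ·
    · · · · · · · · · ·
T3:
  2·area = 12
  edge (2, 4)→(20, 16): d=(18,12) right/bottom  bias=-1
  edge (20, 16)→(10, 10): d=(-10,-6) top-left  bias=+0
  edge (10, 10)→(2, 4): d=(-8,-6) top-left  bias=+0
    (2,3)@(5, 7): e=[18,0,-6] → ·  [on edge]
    (4,4)@(9, 9): e=[6,4,2] → #
    (5,4)@(11, 9): e=[-18,16,14] → ·
    (4,5)@(9, 11): e=[42,-16,-14] → ·
    (7,6)@(15, 13): e=[6,0,6] → #  [on edge]
    (8,6)@(17, 13): e=[-18,12,18] → ·
    (7,7)@(15, 15): e=[42,-20,-10] → ·
  covered (2 px):
    · · · · · · · · · ·
    · · · · · · · · · ·
    · · · · · · · · · ·
    · · · · · · · · · ·
    · · · · # · · · · ·
    · · · · · · · · · ·
    · · · · · · · # · ·
    · · · · · · · · · ·
    · · · · · · · · · ·
    · · · · · · · · · ·
    · · · · · · · · · ·
T4:
  2·area = 12
  edge (6, 12)→(4, 12): d=(-2,0) right/bottom  bias=-1
  edge (4, 12)→(0, 6): d=(-4,-6) top-left  bias=+0
  edge (0, 6)→(6, 12): d=(6,6) right/bottom  bias=-1
    (0,3)@(1, 7): e=[10,2,0] → ·  [on edge]
    (1,4)@(3, 9): e=[6,6,0] → ·  [on edge]
    (2,5)@(5, 11): e=[2,10,0] → ·  [on edge]
    (3,6)@(7, 13): e=[-2,14,0] → ·  [on edge]
    (4,7)@(9, 15): e=[-6,18,0] → ·  [on edge]
    (5,8)@(11, 17): e=[-10,22,0] → ·  [on edge]
    (6,9)@(13, 19): e=[-14,26,0] → ·  [on edge]
    (7,10)@(15, 21): e=[-18,30,0] → ·  [on edge]
  covered (0 px):
    · · · · · · · · · ·
    · · · · · · · · · ·
    · · · · · · · · · ·
    · · · · · · · · · ·
    · · · · · · · · · ·
    · · · · · · · · · ·
    · · · · · · · · · ·
    · · · · · · · · · ·
    · · · · · · · · · ·
    · · · · · · · · · ·
    · · · · · · · · · ·

Z-buffer (winner per pixel, '.' = empty):
  . . . . . . . . . .
  0 . . . . . . . . .
  0 0 . . . . . . . .
  0 0 . . . . . 1 . .
  0 0 . . 3 . 1 1 . .
  0 . . . . 1 1 1 . .
  0 . . . 1 1 1 1 . .
  0 . . 2 . 1 1 1 . .
  0 . . . . . . 1 . .
  . . . . . . . . . .
  . . . . . . . . . .

Result: 0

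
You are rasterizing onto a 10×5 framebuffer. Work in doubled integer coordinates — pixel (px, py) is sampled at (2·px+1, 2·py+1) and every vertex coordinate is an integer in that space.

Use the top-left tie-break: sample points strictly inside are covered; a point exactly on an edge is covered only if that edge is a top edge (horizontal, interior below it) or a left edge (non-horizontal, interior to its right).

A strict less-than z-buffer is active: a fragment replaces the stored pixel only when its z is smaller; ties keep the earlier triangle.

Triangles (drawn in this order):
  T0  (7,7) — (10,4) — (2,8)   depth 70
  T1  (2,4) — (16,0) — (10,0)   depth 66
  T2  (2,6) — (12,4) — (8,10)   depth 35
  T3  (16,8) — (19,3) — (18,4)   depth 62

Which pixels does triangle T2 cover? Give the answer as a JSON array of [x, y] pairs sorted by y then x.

T0:
  2·area = 12  (B↔C swapped to make it positive)
  edge (7, 7)→(2, 8): d=(-5,1) right/bottom  bias=-1
  edge (2, 8)→(10, 4): d=(8,-4) top-left  bias=+0
  edge (10, 4)→(7, 7): d=(-3,3) right/bottom  bias=-1
    (6,0)@(13, 1): e=[24,-12,0] → ·  [on edge]
    (5,1)@(11, 3): e=[16,-4,0] → ·  [on edge]
    (4,2)@(9, 5): e=[8,4,0] → ·  [on edge]
    (8,2)@(17, 5): e=[0,36,-24] → ·  [on edge]
    (2,3)@(5, 7): e=[2,4,6] → █
    (3,3)@(7, 7): e=[0,12,0] → ·  [on edge]
    (2,4)@(5, 9): e=[-8,20,0] → ·  [on edge]
  covered (1 px):
    · · · · · · · · · ·
    · · · · · · · · · ·
    · · · · · · · · · ·
    · · █ · · · · · · ·
    · · · · · · · · · ·
T1:
  2·area = 24  (B↔C swapped to make it positive)
  edge (2, 4)→(10, 0): d=(8,-4) top-left  bias=+0
  edge (10, 0)→(16, 0): d=(6,0) top-left  bias=+0
  edge (16, 0)→(2, 4): d=(-14,4) right/bottom  bias=-1
    (4,0)@(9, 1): e=[4,6,14] → █
    (5,0)@(11, 1): e=[12,6,6] → █
    (6,0)@(13, 1): e=[20,6,-2] → ·
    (2,1)@(5, 3): e=[4,18,2] → █
    (3,1)@(7, 3): e=[12,18,-6] → ·
    (4,1)@(9, 3): e=[20,18,-14] → ·
    (5,1)@(11, 3): e=[28,18,-22] → ·
    (2,2)@(5, 5): e=[20,30,-26] → ·
  covered (3 px):
    · · · · █ █ · · · ·
    · · █ · · · · · · ·
    · · · · · · · · · ·
    · · · · · · · · · ·
    · · · · · · · · · ·
T2:
  2·area = 52
  edge (2, 6)→(12, 4): d=(10,-2) top-left  bias=+0
  edge (12, 4)→(8, 10): d=(-4,6) right/bottom  bias=-1
  edge (8, 10)→(2, 6): d=(-6,-4) top-left  bias=+0
    (8,1)@(17, 3): e=[0,-26,78] → ·  [on edge]
    (3,2)@(7, 5): e=[0,26,26] → █  [on edge]
    (4,2)@(9, 5): e=[4,14,34] → █
    (5,2)@(11, 5): e=[8,2,42] → █
    (6,2)@(13, 5): e=[12,-10,50] → ·
    (2,3)@(5, 7): e=[16,30,6] → █
    (5,3)@(11, 7): e=[28,-6,30] → ·
    (2,4)@(5, 9): e=[36,22,-6] → ·
    (3,4)@(7, 9): e=[40,10,2] → █
    (4,4)@(9, 9): e=[44,-2,10] → ·
  covered (7 px):
    · · · · · · · · · ·
    · · · · · · · · · ·
    · · · █ █ █ · · · ·
    · · █ █ █ · · · · ·
    · · · █ · · · · · ·
T3:
  2·area = 2  (B↔C swapped to make it positive)
  edge (16, 8)→(18, 4): d=(2,-4) top-left  bias=+0
  edge (18, 4)→(19, 3): d=(1,-1) top-left  bias=+0
  edge (19, 3)→(16, 8): d=(-3,5) right/bottom  bias=-1
    (9,1)@(19, 3): e=[2,0,0] → ·  [on edge]
    (8,2)@(17, 5): e=[-2,0,4] → ·  [on edge]
    (7,3)@(15, 7): e=[-6,0,8] → ·  [on edge]
    (6,4)@(13, 9): e=[-10,0,12] → ·  [on edge]
  covered (0 px):
    · · · · · · · · · ·
    · · · · · · · · · ·
    · · · · · · · · · ·
    · · · · · · · · · ·
    · · · · · · · · · ·

Final: [[3,2],[4,2],[5,2],[2,3],[3,3],[4,3],[3,4]]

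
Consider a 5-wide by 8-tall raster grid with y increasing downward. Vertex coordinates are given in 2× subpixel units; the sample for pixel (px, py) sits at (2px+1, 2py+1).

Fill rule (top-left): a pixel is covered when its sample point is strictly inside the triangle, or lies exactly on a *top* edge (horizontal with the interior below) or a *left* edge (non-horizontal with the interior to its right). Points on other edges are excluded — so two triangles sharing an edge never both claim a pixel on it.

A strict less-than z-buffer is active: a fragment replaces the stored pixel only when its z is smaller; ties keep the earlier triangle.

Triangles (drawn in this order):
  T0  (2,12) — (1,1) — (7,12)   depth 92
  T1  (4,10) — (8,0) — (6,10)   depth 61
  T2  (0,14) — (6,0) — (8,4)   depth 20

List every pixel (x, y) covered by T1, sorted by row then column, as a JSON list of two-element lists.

T0:
  2·area = 55
  edge (2, 12)→(1, 1): d=(-1,-11) top-left  bias=+0
  edge (1, 1)→(7, 12): d=(6,11) right/bottom  bias=-1
  edge (7, 12)→(2, 12): d=(-5,0) right/bottom  bias=-1
    (0,0)@(1, 1): e=[0,0,55] → ·  [on edge]
    (1,2)@(3, 5): e=[18,2,35] → #
    (2,2)@(5, 5): e=[40,-20,35] → ·
    (1,3)@(3, 7): e=[16,14,25] → #
    (2,3)@(5, 7): e=[38,-8,25] → ·
    (1,4)@(3, 9): e=[14,26,15] → #
    (2,4)@(5, 9): e=[36,4,15] → #
    (3,4)@(7, 9): e=[58,-18,15] → ·
    (1,5)@(3, 11): e=[12,38,5] → #
    (3,5)@(7, 11): e=[56,-6,5] → ·
    (1,6)@(3, 13): e=[10,50,-5] → ·
    (2,6)@(5, 13): e=[32,28,-5] → ·
  covered (6 px):
    · · · · ·
    · · · · ·
    · # · · ·
    · # · · ·
    · # # · ·
    · # # · ·
    · · · · ·
    · · · · ·
T1:
  2·area = 20
  edge (4, 10)→(8, 0): d=(4,-10) top-left  bias=+0
  edge (8, 0)→(6, 10): d=(-2,10) right/bottom  bias=-1
  edge (6, 10)→(4, 10): d=(-2,0) right/bottom  bias=-1
    (3,1)@(7, 3): e=[2,4,14] → #
    (4,1)@(9, 3): e=[22,-16,14] → ·
    (3,2)@(7, 5): e=[10,0,10] → ·  [on edge]
    (2,4)@(5, 9): e=[6,12,2] → #
    (3,4)@(7, 9): e=[26,-8,2] → ·
    (2,5)@(5, 11): e=[14,8,-2] → ·
    (2,7)@(5, 15): e=[30,0,-10] → ·  [on edge]
  covered (2 px):
    · · · · ·
    · · · # ·
    · · · · ·
    · · · · ·
    · · # · ·
    · · · · ·
    · · · · ·
    · · · · ·
T2:
  2·area = 52
  edge (0, 14)→(6, 0): d=(6,-14) top-left  bias=+0
  edge (6, 0)→(8, 4): d=(2,4) right/bottom  bias=-1
  edge (8, 4)→(0, 14): d=(-8,10) right/bottom  bias=-1
    (2,1)@(5, 3): e=[4,10,38] → #
    (3,1)@(7, 3): e=[32,2,18] → #
    (4,1)@(9, 3): e=[60,-6,-2] → ·
    (2,2)@(5, 5): e=[16,14,22] → #
    (4,2)@(9, 5): e=[72,-2,-18] → ·
    (1,3)@(3, 7): e=[0,26,26] → #  [on edge]
    (3,3)@(7, 7): e=[56,10,-14] → ·
    (1,4)@(3, 9): e=[12,30,10] → #
    (2,4)@(5, 9): e=[40,22,-10] → ·
    (1,5)@(3, 11): e=[24,34,-6] → ·
  covered (7 px):
    · · · · ·
    · · # # ·
    · · # # ·
    · # # · ·
    · # · · ·
    · · · · ·
    · · · · ·
    · · · · ·

Result: [[3,1],[2,4]]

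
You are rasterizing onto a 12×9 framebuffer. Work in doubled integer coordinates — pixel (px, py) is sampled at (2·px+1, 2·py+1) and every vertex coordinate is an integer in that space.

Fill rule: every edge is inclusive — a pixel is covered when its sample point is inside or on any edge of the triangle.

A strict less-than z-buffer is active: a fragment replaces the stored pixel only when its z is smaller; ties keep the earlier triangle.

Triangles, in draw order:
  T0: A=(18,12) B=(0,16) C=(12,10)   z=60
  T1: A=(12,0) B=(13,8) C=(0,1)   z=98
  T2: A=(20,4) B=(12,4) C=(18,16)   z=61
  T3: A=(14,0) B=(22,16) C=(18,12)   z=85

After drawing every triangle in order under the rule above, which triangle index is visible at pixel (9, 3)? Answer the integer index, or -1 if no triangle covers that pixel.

T0:
  2·area = 60
  edge (18, 12)→(0, 16): d=(-18,4) inclusive
  edge (0, 16)→(12, 10): d=(12,-6) inclusive
  edge (12, 10)→(18, 12): d=(6,2) inclusive
    (1,3)@(3, 7): e=[150,-90,0] → .  [on edge]
    (4,4)@(9, 9): e=[90,-30,0] → .  [on edge]
    (5,5)@(11, 11): e=[46,6,8] → X
    (6,5)@(13, 11): e=[38,18,4] → X
    (7,5)@(15, 11): e=[30,30,0] → X  [on edge]
    (8,5)@(17, 11): e=[22,42,-4] → .
    (3,6)@(7, 13): e=[26,6,28] → X
    (4,6)@(9, 13): e=[18,18,24] → X
    (7,6)@(15, 13): e=[-6,54,12] → .
    (10,6)@(21, 13): e=[-30,90,0] → .  [on edge]
    (1,7)@(3, 15): e=[6,6,48] → X
    (2,7)@(5, 15): e=[-2,18,44] → .
  covered (8 px):
    . . . . . . . . . . . .
    . . . . . . . . . . . .
    . . . . . . . . . . . .
    . . . . . . . . . . . .
    . . . . . . . . . . . .
    . . . . . X X X . . . .
    . . . X X X X . . . . .
    . X . . . . . . . . . .
    . . . . . . . . . . . .
T1:
  2·area = 97
  edge (12, 0)→(13, 8): d=(1,8) inclusive
  edge (13, 8)→(0, 1): d=(-13,-7) inclusive
  edge (0, 1)→(12, 0): d=(12,-1) inclusive
    (0,0)@(1, 1): e=[89,7,1] → X
    (1,0)@(3, 1): e=[73,21,3] → X
    (2,0)@(5, 1): e=[57,35,5] → X
    (3,0)@(7, 1): e=[41,49,7] → X
    (4,0)@(9, 1): e=[25,63,9] → X
    (5,0)@(11, 1): e=[9,77,11] → X
    (6,0)@(13, 1): e=[-7,91,13] → .
    (0,1)@(1, 3): e=[91,-19,25] → .
    (1,1)@(3, 3): e=[75,-5,27] → .
    (2,1)@(5, 3): e=[59,9,29] → X
    (6,1)@(13, 3): e=[-5,65,37] → .
    (2,2)@(5, 5): e=[61,-17,53] → .
  covered (12 px):
    X X X X X X . . . . . .
    . . X X X X . . . . . .
    . . . . X X . . . . . .
    . . . . . . . . . . . .
    . . . . . . . . . . . .
    . . . . . . . . . . . .
    . . . . . . . . . . . .
    . . . . . . . . . . . .
    . . . . . . . . . . . .
T2:
  2·area = 96  (B↔C swapped to make it positive)
  edge (20, 4)→(18, 16): d=(-2,12) inclusive
  edge (18, 16)→(12, 4): d=(-6,-12) inclusive
  edge (12, 4)→(20, 4): d=(8,0) inclusive
    (6,2)@(13, 5): e=[82,6,8] → X
    (7,2)@(15, 5): e=[58,30,8] → X
    (8,2)@(17, 5): e=[34,54,8] → X
    (9,2)@(19, 5): e=[10,78,8] → X
    (10,2)@(21, 5): e=[-14,102,8] → .
    (6,3)@(13, 7): e=[78,-6,24] → .
    (7,3)@(15, 7): e=[54,18,24] → X
    (10,3)@(21, 7): e=[-18,90,24] → .
    (7,4)@(15, 9): e=[50,6,40] → X
    (10,4)@(21, 9): e=[-22,78,40] → .
    (7,5)@(15, 11): e=[46,-6,56] → .
    (8,5)@(17, 11): e=[22,18,56] → X
  covered (12 px):
    . . . . . . . . . . . .
    . . . . . . . . . . . .
    . . . . . . X X X X . .
    . . . . . . . X X X . .
    . . . . . . . X X X . .
    . . . . . . . . X . . .
    . . . . . . . . X . . .
    . . . . . . . . . . . .
    . . . . . . . . . . . .
T3:
  2·area = 32
  edge (14, 0)→(22, 16): d=(8,16) inclusive
  edge (22, 16)→(18, 12): d=(-4,-4) inclusive
  edge (18, 12)→(14, 0): d=(-4,-12) inclusive
    (3,0)@(7, 1): e=[120,0,-88] → .  [on edge]
    (4,1)@(9, 3): e=[104,0,-72] → .  [on edge]
    (7,1)@(15, 3): e=[8,24,0] → X  [on edge]
    (8,1)@(17, 3): e=[-24,32,24] → .
    (5,2)@(11, 5): e=[88,0,-56] → .  [on edge]
    (7,2)@(15, 5): e=[24,16,-8] → .
    (6,3)@(13, 7): e=[72,0,-40] → .  [on edge]
    (8,3)@(17, 7): e=[8,16,8] → X
    (9,3)@(19, 7): e=[-24,24,32] → .
    (7,4)@(15, 9): e=[56,0,-24] → .  [on edge]
    (8,4)@(17, 9): e=[24,8,0] → X  [on edge]
    (9,4)@(19, 9): e=[-8,16,24] → .
    (8,5)@(17, 11): e=[40,0,-8] → .  [on edge]
    (9,6)@(19, 13): e=[24,0,8] → X  [on edge]
    (9,7)@(19, 15): e=[40,-8,0] → .  [on edge]
    (10,7)@(21, 15): e=[8,0,24] → X  [on edge]
    (11,8)@(23, 17): e=[-8,0,40] → .  [on edge]
  covered (6 px):
    . . . . . . . . . . . .
    . . . . . . . X . . . .
    . . . . . . . . . . . .
    . . . . . . . . X . . .
    . . . . . . . . X . . .
    . . . . . . . . . X . .
    . . . . . . . . . X . .
    . . . . . . . . . . X .
    . . . . . . . . . . . .

Z-buffer (winner per pixel, '.' = empty):
  1 1 1 1 1 1 . . . . . .
  . . 1 1 1 1 . 3 . . . .
  . . . . 1 1 2 2 2 2 . .
  . . . . . . . 2 2 2 . .
  . . . . . . . 2 2 2 . .
  . . . . . 0 0 0 2 3 . .
  . . . 0 0 0 0 . 2 3 . .
  . 0 . . . . . . . . 3 .
  . . . . . . . . . . . .

Final: 2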